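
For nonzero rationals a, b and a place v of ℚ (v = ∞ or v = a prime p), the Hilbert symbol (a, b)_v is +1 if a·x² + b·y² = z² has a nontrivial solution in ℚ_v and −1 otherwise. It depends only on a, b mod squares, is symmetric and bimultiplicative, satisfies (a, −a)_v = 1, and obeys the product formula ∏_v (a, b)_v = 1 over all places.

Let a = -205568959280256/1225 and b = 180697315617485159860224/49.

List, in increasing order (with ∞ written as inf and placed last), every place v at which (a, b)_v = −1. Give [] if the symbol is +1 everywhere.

[13, 17, 31, 41]

Mod squares: a ≡ -4584866, b ≡ 58466. Check v ∈ {∞, 2, 3, 5, 7, 11, 13, 17, 23, 31, 41}.
v=∞: -4584866 < 0 and 58466 > 0  ⇒  (a,b)_∞ = +1.
v=17: a=17^1·(≡11), b=17^2·(≡7) mod 17; (11|17)=-1, (7|17)=-1; (−1)^{1·2·8}·(-1)^2·(-1)^1 = -1.
v=5: a=5^-2·(≡1), b=5^0·(≡1) mod 5; (1|5)=+1, (1|5)=+1; (−1)^{-2·0·2}·(+1)^0·(+1)^-2 = +1.
v=13: a=13^1·(≡7), b=13^2·(≡5) mod 13; (7|13)=-1, (5|13)=-1; (−1)^{1·2·6}·(-1)^2·(-1)^1 = -1.
v=7: a=7^-2·(≡4), b=7^-2·(≡4) mod 7; (4|7)=+1, (4|7)=+1; (−1)^{-2·-2·3}·(+1)^-2·(+1)^-2 = +1.
v=23: a=23^1·(≡10), b=23^1·(≡2) mod 23; (10|23)=-1, (2|23)=+1; (−1)^{1·1·11}·(-1)^1·(+1)^1 = +1.
v=41: a=41^1·(≡19), b=41^1·(≡36) mod 41; (19|41)=-1, (36|41)=+1; (−1)^{1·1·20}·(-1)^1·(+1)^1 = -1.
v=31: a=31^2·(≡6), b=31^3·(≡24) mod 31; (6|31)=-1, (24|31)=-1; (−1)^{2·3·15}·(-1)^3·(-1)^2 = -1.
v=11: a=11^1·(≡8), b=11^2·(≡5) mod 11; (8|11)=-1, (5|11)=+1; (−1)^{1·2·5}·(-1)^2·(+1)^1 = +1.
v=2: v_2(a)=7, v_2(b)=11; units ≡ 7, 1 (mod 8); ε·ε+αω+βω = 1·0+7·0+11·0 ≡ 0  ⇒  (a,b)_2 = +1.
v=3: a=3^6·(≡1), b=3^12·(≡2) mod 3; (1|3)=+1, (2|3)=-1; (−1)^{6·12·1}·(+1)^12·(-1)^6 = +1.
Ram(-4584866, 58466) = {13, 17, 31, 41}; no ℚ_13-point on the conic.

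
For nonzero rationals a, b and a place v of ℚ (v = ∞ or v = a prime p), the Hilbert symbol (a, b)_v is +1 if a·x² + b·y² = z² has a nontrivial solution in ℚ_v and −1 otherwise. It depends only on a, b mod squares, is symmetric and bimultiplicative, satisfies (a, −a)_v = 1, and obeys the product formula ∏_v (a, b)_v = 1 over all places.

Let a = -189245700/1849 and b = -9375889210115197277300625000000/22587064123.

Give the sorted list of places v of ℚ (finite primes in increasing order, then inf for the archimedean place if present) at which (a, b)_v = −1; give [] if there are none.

[31, inf]

Mod squares: a ≡ -210273, b ≡ -6708387. Check v ∈ {∞, 2, 3, 5, 7, 13, 17, 19, 23, 31, 37, 41, 43}.
v=∞: -210273 < 0 and -6708387 < 0  ⇒  (a,b)_∞ = -1.
v=19: a=19^1·(≡18), b=19^3·(≡17) mod 19; (18|19)=-1, (17|19)=+1; (−1)^{1·3·9}·(-1)^3·(+1)^1 = +1.
v=23: a=23^0·(≡13), b=23^1·(≡11) mod 23; (13|23)=+1, (11|23)=-1; (−1)^{0·1·11}·(+1)^1·(-1)^0 = +1.
v=2: v_2(a)=2, v_2(b)=6; units ≡ 7, 5 (mod 8); ε·ε+αω+βω = 1·0+2·1+6·0 ≡ 0  ⇒  (a,b)_2 = +1.
v=37: a=37^0·(≡24), b=37^2·(≡28) mod 37; (24|37)=-1, (28|37)=+1; (−1)^{0·2·18}·(-1)^2·(+1)^0 = +1.
v=41: a=41^0·(≡33), b=41^-2·(≡33) mod 41; (33|41)=+1, (33|41)=+1; (−1)^{0·-2·20}·(+1)^-2·(+1)^0 = +1.
v=3: a=3^3·(≡1), b=3^7·(≡2) mod 3; (1|3)=+1, (2|3)=-1; (−1)^{3·7·1}·(+1)^7·(-1)^3 = +1.
v=43: a=43^-2·(≡9), b=43^-3·(≡40) mod 43; (9|43)=+1, (40|43)=+1; (−1)^{-2·-3·21}·(+1)^-3·(+1)^-2 = +1.
v=17: a=17^1·(≡6), b=17^3·(≡7) mod 17; (6|17)=-1, (7|17)=-1; (−1)^{1·3·8}·(-1)^3·(-1)^1 = +1.
v=7: a=7^1·(≡6), b=7^1·(≡4) mod 7; (6|7)=-1, (4|7)=+1; (−1)^{1·1·3}·(-1)^1·(+1)^1 = +1.
v=5: a=5^2·(≡3), b=5^10·(≡2) mod 5; (3|5)=-1, (2|5)=-1; (−1)^{2·10·2}·(-1)^10·(-1)^2 = +1.
v=13: a=13^0·(≡2), b=13^-2·(≡10) mod 13; (2|13)=-1, (10|13)=+1; (−1)^{0·-2·6}·(-1)^-2·(+1)^0 = +1.
v=31: a=31^1·(≡22), b=31^4·(≡17) mod 31; (22|31)=-1, (17|31)=-1; (−1)^{1·4·15}·(-1)^4·(-1)^1 = -1.
(-210273, -6708387 / ℚ) ramifies at {31, ∞}: a division algebra.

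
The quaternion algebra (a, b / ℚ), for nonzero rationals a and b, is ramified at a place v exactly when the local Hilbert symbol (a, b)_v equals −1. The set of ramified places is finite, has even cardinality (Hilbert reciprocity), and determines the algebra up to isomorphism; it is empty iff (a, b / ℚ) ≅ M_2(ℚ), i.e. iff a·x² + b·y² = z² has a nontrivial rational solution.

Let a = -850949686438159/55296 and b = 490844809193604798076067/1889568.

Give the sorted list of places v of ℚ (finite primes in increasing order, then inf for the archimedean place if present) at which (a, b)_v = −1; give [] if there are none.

[2, 7, 11, 17]

Mod squares: a ≡ -2346, b ≡ 60214. Check v ∈ {∞, 2, 3, 7, 11, 17, 23}.
v=23: a=23^3·(≡8), b=23^5·(≡7) mod 23; (8|23)=+1, (7|23)=-1; (−1)^{3·5·11}·(+1)^5·(-1)^3 = +1.
v=11: a=11^2·(≡6), b=11^3·(≡8) mod 11; (6|11)=-1, (8|11)=-1; (−1)^{2·3·5}·(-1)^3·(-1)^2 = -1.
v=3: a=3^-3·(≡1), b=3^-10·(≡1) mod 3; (1|3)=+1, (1|3)=+1; (−1)^{-3·-10·1}·(+1)^-10·(+1)^-3 = +1.
v=2: v_2(a)=-11, v_2(b)=-5; units ≡ 3, 3 (mod 8); ε·ε+αω+βω = 1·1+-11·1+-5·1 ≡ 1  ⇒  (a,b)_2 = -1.
v=∞: -2346 < 0 and 60214 > 0  ⇒  (a,b)_∞ = +1.
v=7: a=7^6·(≡3), b=7^9·(≡3) mod 7; (3|7)=-1, (3|7)=-1; (−1)^{6·9·3}·(-1)^9·(-1)^6 = -1.
v=17: a=17^3·(≡16), b=17^5·(≡10) mod 17; (16|17)=+1, (10|17)=-1; (−1)^{3·5·8}·(+1)^5·(-1)^3 = -1.
Ram(-2346, 60214) = {2, 7, 11, 17}; no ℚ_2-point on the conic.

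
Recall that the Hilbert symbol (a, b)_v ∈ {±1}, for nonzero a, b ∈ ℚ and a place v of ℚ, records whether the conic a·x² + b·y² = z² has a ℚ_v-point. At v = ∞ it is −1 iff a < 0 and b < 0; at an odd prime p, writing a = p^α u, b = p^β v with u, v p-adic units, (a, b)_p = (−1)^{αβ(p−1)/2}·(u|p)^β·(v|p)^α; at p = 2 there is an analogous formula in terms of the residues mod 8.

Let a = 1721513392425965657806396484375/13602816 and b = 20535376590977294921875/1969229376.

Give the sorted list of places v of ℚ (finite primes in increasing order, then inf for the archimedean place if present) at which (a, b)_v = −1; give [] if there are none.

(a, b) ≡ (4183514335, 8323) mod (ℚ^×)²; places V = {2, 3, 5, 7, 11, 13, 19, 29, 37, 41, 43, ∞}.
(a,b)_5: α=17, u≡2; β=12, v≡3 (mod 5); (2|5)=-1, (3|5)=-1; sign (−1)^0·-1^12·-1^17 = -1.
(a,b)_3: α=-4, u≡1; β=-2, v≡1 (mod 3); (1|3)=+1, (1|3)=+1; sign (−1)^0·+1^-2·+1^-4 = +1.
(a,b)_13: α=1, u≡9; β=2, v≡9 (mod 13); (9|13)=+1, (9|13)=+1; sign (−1)^0·+1^2·+1^1 = +1.
(a,b)_41: α=-1, u≡30; β=1, v≡32 (mod 41); (30|41)=-1, (32|41)=+1; sign (−1)^0·-1^1·+1^-1 = -1.
(a,b)_2: α=-12, β=-6; u≡7, v≡3 (mod 8); ε(u)ε(v)=1·1, αω(v)=-12·1, βω(u)=-6·0; sum ≡ 1  ⇒  -1.
(a,b)_11: α=3, u≡2; β=2, v≡10 (mod 11); (2|11)=-1, (10|11)=-1; sign (−1)^0·-1^2·-1^3 = -1.
(a,b)_37: α=3, u≡25; β=2, v≡24 (mod 37); (25|37)=+1, (24|37)=-1; sign (−1)^0·+1^2·-1^3 = -1.
(a,b)_∞: sgn(4183514335)=+, sgn(8323)=+, so +1.
(a,b)_43: α=2, u≡33; β=-4, v≡23 (mod 43); (33|43)=-1, (23|43)=+1; sign (−1)^0·-1^-4·+1^2 = +1.
(a,b)_29: α=1, u≡22; β=1, v≡21 (mod 29); (22|29)=+1, (21|29)=-1; sign (−1)^0·+1^1·-1^1 = -1.
(a,b)_19: α=3, u≡11; β=2, v≡16 (mod 19); (11|19)=+1, (16|19)=+1; sign (−1)^0·+1^2·+1^3 = +1.
(a,b)_7: α=1, u≡1; β=1, v≡5 (mod 7); (1|7)=+1, (5|7)=-1; sign (−1)^1·+1^1·-1^1 = +1.
Ram(4183514335, 8323) = {2, 5, 11, 29, 37, 41}; no ℚ_2-point on the conic.

[2, 5, 11, 29, 37, 41]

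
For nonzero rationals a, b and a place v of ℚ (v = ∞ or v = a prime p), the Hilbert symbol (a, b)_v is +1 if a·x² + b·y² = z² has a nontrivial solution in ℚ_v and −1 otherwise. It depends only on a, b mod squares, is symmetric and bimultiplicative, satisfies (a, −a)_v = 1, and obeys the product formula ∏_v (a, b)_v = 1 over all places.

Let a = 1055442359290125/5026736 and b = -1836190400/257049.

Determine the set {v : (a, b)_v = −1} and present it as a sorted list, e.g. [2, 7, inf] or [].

[17, 19]

Mod squares: a ≡ 53295, b ≡ -11. Check v ∈ {∞, 2, 3, 5, 11, 13, 17, 19}.
v=5: a=5^3·(≡1), b=5^2·(≡1) mod 5; (1|5)=+1, (1|5)=+1; (−1)^{3·2·2}·(+1)^2·(+1)^3 = +1.
v=17: a=17^7·(≡7), b=17^2·(≡11) mod 17; (7|17)=-1, (11|17)=-1; (−1)^{7·2·8}·(-1)^2·(-1)^7 = -1.
v=11: a=11^-1·(≡5), b=11^1·(≡8) mod 11; (5|11)=+1, (8|11)=-1; (−1)^{-1·1·5}·(+1)^1·(-1)^-1 = +1.
v=∞: 53295 > 0 and -11 < 0  ⇒  (a,b)_∞ = +1.
v=19: a=19^3·(≡13), b=19^2·(≡12) mod 19; (13|19)=-1, (12|19)=-1; (−1)^{3·2·9}·(-1)^2·(-1)^3 = -1.
v=3: a=3^1·(≡2), b=3^-2·(≡1) mod 3; (2|3)=-1, (1|3)=+1; (−1)^{1·-2·1}·(-1)^-2·(+1)^1 = +1.
v=2: v_2(a)=-4, v_2(b)=6; units ≡ 7, 5 (mod 8); ε·ε+αω+βω = 1·0+-4·1+6·0 ≡ 0  ⇒  (a,b)_2 = +1.
v=13: a=13^-4·(≡2), b=13^-4·(≡11) mod 13; (2|13)=-1, (11|13)=-1; (−1)^{-4·-4·6}·(-1)^-4·(-1)^-4 = +1.
Ram(53295, -11) = {17, 19}; no ℚ_17-point on the conic.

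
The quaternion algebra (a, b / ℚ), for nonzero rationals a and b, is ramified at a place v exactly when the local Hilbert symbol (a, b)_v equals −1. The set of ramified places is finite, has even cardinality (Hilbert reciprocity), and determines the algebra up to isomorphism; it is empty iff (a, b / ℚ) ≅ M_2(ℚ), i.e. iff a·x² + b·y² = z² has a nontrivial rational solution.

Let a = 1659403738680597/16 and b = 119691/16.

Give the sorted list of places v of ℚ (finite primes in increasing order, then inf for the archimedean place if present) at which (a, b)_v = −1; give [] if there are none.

[3, 7, 11, 13, 29, 31]

(a, b) ≡ (7917, 13299) mod (ℚ^×)²; places V = {2, 3, 7, 11, 13, 29, 31, 43, ∞}.
(a,b)_2: α=-4, β=-4; u≡5, v≡3 (mod 8); ε(u)ε(v)=0·1, αω(v)=-4·1, βω(u)=-4·1; sum ≡ 0  ⇒  +1.
(a,b)_31: α=0, u≡26; β=1, v≡3 (mod 31); (26|31)=-1, (3|31)=-1; sign (−1)^0·-1^1·-1^0 = -1.
(a,b)_29: α=1, u≡3; β=0, v≡15 (mod 29); (3|29)=-1, (15|29)=-1; sign (−1)^0·-1^0·-1^1 = -1.
(a,b)_∞: sgn(7917)=+, sgn(13299)=+, so +1.
(a,b)_3: α=5, u≡2; β=3, v≡2 (mod 3); (2|3)=-1, (2|3)=-1; sign (−1)^1·-1^3·-1^5 = -1.
(a,b)_13: α=5, u≡5; β=1, v≡1 (mod 13); (5|13)=-1, (1|13)=+1; sign (−1)^0·-1^1·+1^5 = -1.
(a,b)_43: α=2, u≡7; β=0, v≡39 (mod 43); (7|43)=-1, (39|43)=-1; sign (−1)^0·-1^0·-1^2 = +1.
(a,b)_7: α=3, u≡1; β=0, v≡6 (mod 7); (1|7)=+1, (6|7)=-1; sign (−1)^0·+1^0·-1^3 = -1.
(a,b)_11: α=0, u≡6; β=1, v≡7 (mod 11); (6|11)=-1, (7|11)=-1; sign (−1)^0·-1^1·-1^0 = -1.
Ram(7917, 13299) = {3, 7, 11, 13, 29, 31}; no ℚ_3-point on the conic.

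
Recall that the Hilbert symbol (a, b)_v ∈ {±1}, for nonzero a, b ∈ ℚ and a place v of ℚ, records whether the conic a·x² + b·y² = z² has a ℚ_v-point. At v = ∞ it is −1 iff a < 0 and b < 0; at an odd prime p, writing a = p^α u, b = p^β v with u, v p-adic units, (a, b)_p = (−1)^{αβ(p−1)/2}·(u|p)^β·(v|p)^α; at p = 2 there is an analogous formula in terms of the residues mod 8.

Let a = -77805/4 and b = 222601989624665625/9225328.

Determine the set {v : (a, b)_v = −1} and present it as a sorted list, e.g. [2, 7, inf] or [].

[2, 7, 13, 19]

Mod squares: a ≡ -8645, b ≡ 455. Check v ∈ {∞, 2, 3, 5, 7, 13, 19, 41}.
v=41: a=41^0·(≡34), b=41^-2·(≡36) mod 41; (34|41)=-1, (36|41)=+1; (−1)^{0·-2·20}·(-1)^-2·(+1)^0 = +1.
v=7: a=7^1·(≡2), b=7^-3·(≡1) mod 7; (2|7)=+1, (1|7)=+1; (−1)^{1·-3·3}·(+1)^-3·(+1)^1 = -1.
v=19: a=19^1·(≡7), b=19^2·(≡12) mod 19; (7|19)=+1, (12|19)=-1; (−1)^{1·2·9}·(+1)^2·(-1)^1 = -1.
v=5: a=5^1·(≡1), b=5^5·(≡1) mod 5; (1|5)=+1, (1|5)=+1; (−1)^{1·5·2}·(+1)^5·(+1)^1 = +1.
v=2: v_2(a)=-2, v_2(b)=-4; units ≡ 3, 7 (mod 8); ε·ε+αω+βω = 1·1+-2·0+-4·1 ≡ 1  ⇒  (a,b)_2 = -1.
v=13: a=13^1·(≡2), b=13^5·(≡3) mod 13; (2|13)=-1, (3|13)=+1; (−1)^{1·5·6}·(-1)^5·(+1)^1 = -1.
v=3: a=3^2·(≡1), b=3^12·(≡2) mod 3; (1|3)=+1, (2|3)=-1; (−1)^{2·12·1}·(+1)^12·(-1)^2 = +1.
v=∞: -8645 < 0 and 455 > 0  ⇒  (a,b)_∞ = +1.
(-8645, 455 / ℚ) ramifies at {2, 7, 13, 19}: a division algebra.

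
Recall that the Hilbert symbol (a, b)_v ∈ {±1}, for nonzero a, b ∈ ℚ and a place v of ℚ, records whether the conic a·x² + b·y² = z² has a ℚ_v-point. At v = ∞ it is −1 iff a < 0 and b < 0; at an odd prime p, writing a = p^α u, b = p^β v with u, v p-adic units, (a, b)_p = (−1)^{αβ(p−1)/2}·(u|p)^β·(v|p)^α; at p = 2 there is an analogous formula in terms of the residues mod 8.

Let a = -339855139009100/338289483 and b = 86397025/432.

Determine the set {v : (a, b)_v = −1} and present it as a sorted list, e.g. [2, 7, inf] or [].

(a, b) ≡ (-33, 3) mod (ℚ^×)²; places V = {2, 3, 5, 7, 11, 13, 23, 37, 41, ∞}.
(a,b)_37: α=-2, u≡30; β=0, v≡7 (mod 37); (30|37)=+1, (7|37)=+1; sign (−1)^0·+1^0·+1^-2 = +1.
(a,b)_13: α=6, u≡2; β=4, v≡3 (mod 13); (2|13)=-1, (3|13)=+1; sign (−1)^0·-1^4·+1^6 = +1.
(a,b)_23: α=2, u≡16; β=0, v≡12 (mod 23); (16|23)=+1, (12|23)=+1; sign (−1)^0·+1^0·+1^2 = +1.
(a,b)_3: α=-1, u≡1; β=-3, v≡1 (mod 3); (1|3)=+1, (1|3)=+1; sign (−1)^1·+1^-3·+1^-1 = -1.
(a,b)_2: α=2, β=-4; u≡7, v≡3 (mod 8); ε(u)ε(v)=1·1, αω(v)=2·1, βω(u)=-4·0; sum ≡ 1  ⇒  -1.
(a,b)_11: α=3, u≡6; β=2, v≡5 (mod 11); (6|11)=-1, (5|11)=+1; sign (−1)^0·-1^2·+1^3 = +1.
(a,b)_7: α=-2, u≡4; β=0, v≡3 (mod 7); (4|7)=+1, (3|7)=-1; sign (−1)^0·+1^0·-1^-2 = +1.
(a,b)_41: α=-2, u≡2; β=0, v≡14 (mod 41); (2|41)=+1, (14|41)=-1; sign (−1)^0·+1^0·-1^-2 = +1.
(a,b)_∞: sgn(-33)=−, sgn(3)=+, so +1.
(a,b)_5: α=2, u≡2; β=2, v≡3 (mod 5); (2|5)=-1, (3|5)=-1; sign (−1)^0·-1^2·-1^2 = +1.
(-33, 3 / ℚ) ramifies at {2, 3}: a division algebra.

[2, 3]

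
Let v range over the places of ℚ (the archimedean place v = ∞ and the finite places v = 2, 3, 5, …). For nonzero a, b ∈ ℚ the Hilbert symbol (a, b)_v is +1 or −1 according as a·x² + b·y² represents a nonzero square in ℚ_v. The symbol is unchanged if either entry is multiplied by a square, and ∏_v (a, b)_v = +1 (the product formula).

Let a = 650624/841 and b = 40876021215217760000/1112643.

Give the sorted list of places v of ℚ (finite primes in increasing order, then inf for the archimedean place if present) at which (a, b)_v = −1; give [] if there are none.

[2, 3, 11, 23]

Mod squares: a ≡ 10166, b ≡ 245157. Check v ∈ {∞, 2, 3, 5, 7, 11, 13, 17, 19, 23, 29}.
v=2: v_2(a)=7, v_2(b)=8; units ≡ 3, 5 (mod 8); ε·ε+αω+βω = 1·0+7·1+8·1 ≡ 1  ⇒  (a,b)_2 = -1.
v=23: a=23^1·(≡14), b=23^3·(≡22) mod 23; (14|23)=-1, (22|23)=-1; (−1)^{1·3·11}·(-1)^3·(-1)^1 = -1.
v=13: a=13^1·(≡7), b=13^2·(≡3) mod 13; (7|13)=-1, (3|13)=+1; (−1)^{1·2·6}·(-1)^2·(+1)^1 = +1.
v=11: a=11^0·(≡8), b=11^3·(≡5) mod 11; (8|11)=-1, (5|11)=+1; (−1)^{0·3·5}·(-1)^3·(+1)^0 = -1.
v=∞: 10166 > 0 and 245157 > 0  ⇒  (a,b)_∞ = +1.
v=17: a=17^1·(≡7), b=17^3·(≡14) mod 17; (7|17)=-1, (14|17)=-1; (−1)^{1·3·8}·(-1)^3·(-1)^1 = +1.
v=19: a=19^0·(≡9), b=19^1·(≡12) mod 19; (9|19)=+1, (12|19)=-1; (−1)^{0·1·9}·(+1)^1·(-1)^0 = +1.
v=7: a=7^0·(≡2), b=7^-2·(≡5) mod 7; (2|7)=+1, (5|7)=-1; (−1)^{0·-2·3}·(+1)^-2·(-1)^0 = +1.
v=29: a=29^-2·(≡9), b=29^-2·(≡23) mod 29; (9|29)=+1, (23|29)=+1; (−1)^{-2·-2·14}·(+1)^-2·(+1)^-2 = +1.
v=3: a=3^0·(≡2), b=3^-3·(≡2) mod 3; (2|3)=-1, (2|3)=-1; (−1)^{0·-3·1}·(-1)^-3·(-1)^0 = -1.
v=5: a=5^0·(≡4), b=5^4·(≡2) mod 5; (4|5)=+1, (2|5)=-1; (−1)^{0·4·2}·(+1)^4·(-1)^0 = +1.
(10166, 245157 / ℚ) ramifies at {2, 3, 11, 23}: a division algebra.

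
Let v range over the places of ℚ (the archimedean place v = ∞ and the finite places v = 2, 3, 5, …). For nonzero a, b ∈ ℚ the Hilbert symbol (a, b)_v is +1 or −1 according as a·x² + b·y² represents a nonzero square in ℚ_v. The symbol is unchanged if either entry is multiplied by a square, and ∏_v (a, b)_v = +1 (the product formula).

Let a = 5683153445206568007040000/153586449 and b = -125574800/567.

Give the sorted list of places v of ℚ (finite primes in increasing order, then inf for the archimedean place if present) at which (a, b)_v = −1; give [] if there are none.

[7, 13, 19, 41]

Mod squares: a ≡ 53599, b ≡ -2197559. Check v ∈ {∞, 2, 3, 5, 7, 13, 17, 19, 31, 41}.
v=19: a=19^3·(≡5), b=19^1·(≡4) mod 19; (5|19)=+1, (4|19)=+1; (−1)^{3·1·9}·(+1)^1·(+1)^3 = -1.
v=2: v_2(a)=10, v_2(b)=4; units ≡ 7, 1 (mod 8); ε·ε+αω+βω = 1·0+10·0+4·0 ≡ 0  ⇒  (a,b)_2 = +1.
v=7: a=7^1·(≡5), b=7^-1·(≡5) mod 7; (5|7)=-1, (5|7)=-1; (−1)^{1·-1·3}·(-1)^-1·(-1)^1 = -1.
v=31: a=31^3·(≡27), b=31^1·(≡7) mod 31; (27|31)=-1, (7|31)=+1; (−1)^{3·1·15}·(-1)^1·(+1)^3 = +1.
v=13: a=13^3·(≡8), b=13^1·(≡3) mod 13; (8|13)=-1, (3|13)=+1; (−1)^{3·1·6}·(-1)^1·(+1)^3 = -1.
v=17: a=17^-2·(≡4), b=17^0·(≡3) mod 17; (4|17)=+1, (3|17)=-1; (−1)^{-2·0·8}·(+1)^0·(-1)^-2 = +1.
v=41: a=41^4·(≡14), b=41^1·(≡26) mod 41; (14|41)=-1, (26|41)=-1; (−1)^{4·1·20}·(-1)^1·(-1)^4 = -1.
v=∞: 53599 > 0 and -2197559 < 0  ⇒  (a,b)_∞ = +1.
v=5: a=5^4·(≡1), b=5^2·(≡4) mod 5; (1|5)=+1, (4|5)=+1; (−1)^{4·2·2}·(+1)^2·(+1)^4 = +1.
v=3: a=3^-12·(≡1), b=3^-4·(≡1) mod 3; (1|3)=+1, (1|3)=+1; (−1)^{-12·-4·1}·(+1)^-4·(+1)^-12 = +1.
(53599, -2197559 / ℚ) ramifies at {7, 13, 19, 41}: a division algebra.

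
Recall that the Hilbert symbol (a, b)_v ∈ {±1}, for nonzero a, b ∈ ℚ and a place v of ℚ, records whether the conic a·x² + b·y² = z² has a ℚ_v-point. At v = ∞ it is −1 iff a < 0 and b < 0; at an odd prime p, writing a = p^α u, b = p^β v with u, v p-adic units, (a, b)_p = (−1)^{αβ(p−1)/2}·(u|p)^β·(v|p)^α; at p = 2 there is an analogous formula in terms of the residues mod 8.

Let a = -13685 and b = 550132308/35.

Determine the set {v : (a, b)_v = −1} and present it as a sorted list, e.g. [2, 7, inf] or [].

(a, b) ≡ (-13685, 15295) mod (ℚ^×)²; places V = {2, 3, 5, 7, 11, 17, 19, 23, ∞}.
(a,b)_11: α=0, u≡10; β=2, v≡3 (mod 11); (10|11)=-1, (3|11)=+1; sign (−1)^0·-1^2·+1^0 = +1.
(a,b)_19: α=0, u≡14; β=1, v≡5 (mod 19); (14|19)=-1, (5|19)=+1; sign (−1)^0·-1^1·+1^0 = -1.
(a,b)_3: α=0, u≡1; β=2, v≡1 (mod 3); (1|3)=+1, (1|3)=+1; sign (−1)^0·+1^2·+1^0 = +1.
(a,b)_23: α=1, u≡3; β=1, v≡7 (mod 23); (3|23)=+1, (7|23)=-1; sign (−1)^1·+1^1·-1^1 = +1.
(a,b)_17: α=1, u≡11; β=2, v≡14 (mod 17); (11|17)=-1, (14|17)=-1; sign (−1)^0·-1^2·-1^1 = -1.
(a,b)_7: α=1, u≡5; β=-1, v≡1 (mod 7); (5|7)=-1, (1|7)=+1; sign (−1)^1·-1^-1·+1^1 = +1.
(a,b)_∞: sgn(-13685)=−, sgn(15295)=+, so +1.
(a,b)_2: α=0, β=2; u≡3, v≡7 (mod 8); ε(u)ε(v)=1·1, αω(v)=0·0, βω(u)=2·1; sum ≡ 1  ⇒  -1.
(a,b)_5: α=1, u≡3; β=-1, v≡4 (mod 5); (3|5)=-1, (4|5)=+1; sign (−1)^0·-1^-1·+1^1 = -1.
Ram(-13685, 15295) = {2, 5, 17, 19}; no ℚ_2-point on the conic.

[2, 5, 17, 19]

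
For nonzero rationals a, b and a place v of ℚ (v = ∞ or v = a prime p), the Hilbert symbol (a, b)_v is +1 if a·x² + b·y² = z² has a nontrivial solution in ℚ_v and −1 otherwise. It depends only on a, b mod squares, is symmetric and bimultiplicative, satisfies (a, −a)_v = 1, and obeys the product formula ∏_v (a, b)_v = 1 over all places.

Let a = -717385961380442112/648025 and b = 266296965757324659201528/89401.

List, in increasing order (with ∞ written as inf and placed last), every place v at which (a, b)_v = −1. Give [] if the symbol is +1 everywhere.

[31, 47]

(a, b) ≡ (-47, 5498718) mod (ℚ^×)²; places V = {2, 3, 5, 7, 11, 13, 17, 19, 23, 31, 37, 47, ∞}.
(a,b)_5: α=-2, u≡3; β=0, v≡3 (mod 5); (3|5)=-1, (3|5)=-1; sign (−1)^0·-1^0·-1^-2 = +1.
(a,b)_3: α=4, u≡1; β=7, v≡2 (mod 3); (1|3)=+1, (2|3)=-1; sign (−1)^0·+1^7·-1^4 = +1.
(a,b)_17: α=2, u≡4; β=3, v≡11 (mod 17); (4|17)=+1, (11|17)=-1; sign (−1)^0·+1^3·-1^2 = +1.
(a,b)_37: α=2, u≡4; β=3, v≡13 (mod 37); (4|37)=+1, (13|37)=-1; sign (−1)^0·+1^3·-1^2 = +1.
(a,b)_2: α=12, β=3; u≡1, v≡7 (mod 8); ε(u)ε(v)=0·1, αω(v)=12·0, βω(u)=3·0; sum ≡ 0  ⇒  +1.
(a,b)_31: α=2, u≡27; β=3, v≡29 (mod 31); (27|31)=-1, (29|31)=-1; sign (−1)^0·-1^3·-1^2 = -1.
(a,b)_7: α=-2, u≡2; β=0, v≡2 (mod 7); (2|7)=+1, (2|7)=+1; sign (−1)^0·+1^0·+1^-2 = +1.
(a,b)_23: α=-2, u≡21; β=-2, v≡12 (mod 23); (21|23)=-1, (12|23)=+1; sign (−1)^0·-1^-2·+1^-2 = +1.
(a,b)_11: α=2, u≡6; β=2, v≡4 (mod 11); (6|11)=-1, (4|11)=+1; sign (−1)^0·-1^2·+1^2 = +1.
(a,b)_∞: sgn(-47)=−, sgn(5498718)=+, so +1.
(a,b)_47: α=1, u≡13; β=1, v≡29 (mod 47); (13|47)=-1, (29|47)=-1; sign (−1)^1·-1^1·-1^1 = -1.
(a,b)_13: α=0, u≡8; β=-2, v≡9 (mod 13); (8|13)=-1, (9|13)=+1; sign (−1)^0·-1^-2·+1^0 = +1.
(a,b)_19: α=0, u≡10; β=2, v≡5 (mod 19); (10|19)=-1, (5|19)=+1; sign (−1)^0·-1^2·+1^0 = +1.
|Ram(-47, 5498718)| = 2, even; anisotropic at {31, 47}.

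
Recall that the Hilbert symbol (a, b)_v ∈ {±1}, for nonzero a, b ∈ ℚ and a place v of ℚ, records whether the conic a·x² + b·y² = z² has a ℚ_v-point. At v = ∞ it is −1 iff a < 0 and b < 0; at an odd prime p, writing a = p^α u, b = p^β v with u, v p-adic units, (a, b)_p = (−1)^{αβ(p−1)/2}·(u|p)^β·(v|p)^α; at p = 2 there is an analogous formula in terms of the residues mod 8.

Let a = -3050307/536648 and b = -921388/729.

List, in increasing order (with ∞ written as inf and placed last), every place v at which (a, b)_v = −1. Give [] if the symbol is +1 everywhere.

Mod squares: a ≡ -806, b ≡ -1363. Check v ∈ {∞, 2, 3, 7, 13, 29, 31, 37, 47}.
v=29: a=29^2·(≡9), b=29^1·(≡3) mod 29; (9|29)=+1, (3|29)=-1; (−1)^{2·1·14}·(+1)^1·(-1)^2 = +1.
v=37: a=37^-2·(≡24), b=37^0·(≡8) mod 37; (24|37)=-1, (8|37)=-1; (−1)^{-2·0·18}·(-1)^0·(-1)^-2 = +1.
v=∞: -806 < 0 and -1363 < 0  ⇒  (a,b)_∞ = -1.
v=3: a=3^2·(≡1), b=3^-6·(≡2) mod 3; (1|3)=+1, (2|3)=-1; (−1)^{2·-6·1}·(+1)^-6·(-1)^2 = +1.
v=2: v_2(a)=-3, v_2(b)=2; units ≡ 5, 5 (mod 8); ε·ε+αω+βω = 0·0+-3·1+2·1 ≡ 1  ⇒  (a,b)_2 = -1.
v=47: a=47^0·(≡20), b=47^1·(≡37) mod 47; (20|47)=-1, (37|47)=+1; (−1)^{0·1·23}·(-1)^1·(+1)^0 = -1.
v=13: a=13^1·(≡3), b=13^2·(≡8) mod 13; (3|13)=+1, (8|13)=-1; (−1)^{1·2·6}·(+1)^2·(-1)^1 = -1.
v=7: a=7^-2·(≡5), b=7^0·(≡1) mod 7; (5|7)=-1, (1|7)=+1; (−1)^{-2·0·3}·(-1)^0·(+1)^-2 = +1.
v=31: a=31^1·(≡4), b=31^0·(≡19) mod 31; (4|31)=+1, (19|31)=+1; (−1)^{1·0·15}·(+1)^0·(+1)^1 = +1.
Ram(-806, -1363) = {2, 13, 47, ∞}; no ℚ_2-point on the conic.

[2, 13, 47, inf]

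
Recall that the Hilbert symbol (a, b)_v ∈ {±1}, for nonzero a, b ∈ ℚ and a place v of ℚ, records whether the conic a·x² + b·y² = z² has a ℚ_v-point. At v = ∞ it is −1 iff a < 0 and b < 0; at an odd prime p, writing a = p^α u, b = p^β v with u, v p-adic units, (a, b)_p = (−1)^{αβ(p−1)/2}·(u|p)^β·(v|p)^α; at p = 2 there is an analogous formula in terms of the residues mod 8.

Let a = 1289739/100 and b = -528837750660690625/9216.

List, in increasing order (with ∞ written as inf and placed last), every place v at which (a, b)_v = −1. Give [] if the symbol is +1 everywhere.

[2, 3, 7, 19]

Mod squares: a ≡ 10659, b ≡ -11305. Check v ∈ {∞, 2, 3, 5, 7, 11, 17, 19}.
v=17: a=17^1·(≡2), b=17^3·(≡8) mod 17; (2|17)=+1, (8|17)=+1; (−1)^{1·3·8}·(+1)^3·(+1)^1 = +1.
v=19: a=19^1·(≡14), b=19^3·(≡13) mod 19; (14|19)=-1, (13|19)=-1; (−1)^{1·3·9}·(-1)^3·(-1)^1 = -1.
v=7: a=7^0·(≡5), b=7^3·(≡4) mod 7; (5|7)=-1, (4|7)=+1; (−1)^{0·3·3}·(-1)^3·(+1)^0 = -1.
v=11: a=11^3·(≡1), b=11^4·(≡9) mod 11; (1|11)=+1, (9|11)=+1; (−1)^{3·4·5}·(+1)^4·(+1)^3 = +1.
v=3: a=3^1·(≡1), b=3^-2·(≡2) mod 3; (1|3)=+1, (2|3)=-1; (−1)^{1·-2·1}·(+1)^-2·(-1)^1 = -1.
v=5: a=5^-2·(≡1), b=5^5·(≡4) mod 5; (1|5)=+1, (4|5)=+1; (−1)^{-2·5·2}·(+1)^5·(+1)^-2 = +1.
v=∞: 10659 > 0 and -11305 < 0  ⇒  (a,b)_∞ = +1.
v=2: v_2(a)=-2, v_2(b)=-10; units ≡ 3, 7 (mod 8); ε·ε+αω+βω = 1·1+-2·0+-10·1 ≡ 1  ⇒  (a,b)_2 = -1.
Ram(10659, -11305) = {2, 3, 7, 19}; no ℚ_2-point on the conic.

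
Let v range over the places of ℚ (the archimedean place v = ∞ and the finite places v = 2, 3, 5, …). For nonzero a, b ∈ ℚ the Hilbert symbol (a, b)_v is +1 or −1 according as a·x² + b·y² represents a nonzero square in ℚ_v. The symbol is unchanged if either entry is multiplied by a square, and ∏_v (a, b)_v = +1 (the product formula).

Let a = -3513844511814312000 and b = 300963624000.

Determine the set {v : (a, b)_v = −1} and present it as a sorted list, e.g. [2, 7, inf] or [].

[3, 5, 13, 29]

Mod squares: a ≡ -145, b ≡ 223665. Check v ∈ {∞, 2, 3, 5, 13, 29, 31, 37}.
v=∞: -145 < 0 and 223665 > 0  ⇒  (a,b)_∞ = +1.
v=31: a=31^2·(≡14), b=31^1·(≡12) mod 31; (14|31)=+1, (12|31)=-1; (−1)^{2·1·15}·(+1)^1·(-1)^2 = +1.
v=5: a=5^3·(≡4), b=5^3·(≡2) mod 5; (4|5)=+1, (2|5)=-1; (−1)^{3·3·2}·(+1)^3·(-1)^3 = -1.
v=37: a=37^2·(≡26), b=37^1·(≡35) mod 37; (26|37)=+1, (35|37)=-1; (−1)^{2·1·18}·(+1)^1·(-1)^2 = +1.
v=13: a=13^2·(≡8), b=13^1·(≡2) mod 13; (8|13)=-1, (2|13)=-1; (−1)^{2·1·6}·(-1)^1·(-1)^2 = -1.
v=29: a=29^3·(≡9), b=29^2·(≡27) mod 29; (9|29)=+1, (27|29)=-1; (−1)^{3·2·14}·(+1)^2·(-1)^3 = -1.
v=3: a=3^4·(≡2), b=3^1·(≡2) mod 3; (2|3)=-1, (2|3)=-1; (−1)^{4·1·1}·(-1)^1·(-1)^4 = -1.
v=2: v_2(a)=6, v_2(b)=6; units ≡ 7, 1 (mod 8); ε·ε+αω+βω = 1·0+6·0+6·0 ≡ 0  ⇒  (a,b)_2 = +1.
(-145, 223665 / ℚ) ramifies at {3, 5, 13, 29}: a division algebra.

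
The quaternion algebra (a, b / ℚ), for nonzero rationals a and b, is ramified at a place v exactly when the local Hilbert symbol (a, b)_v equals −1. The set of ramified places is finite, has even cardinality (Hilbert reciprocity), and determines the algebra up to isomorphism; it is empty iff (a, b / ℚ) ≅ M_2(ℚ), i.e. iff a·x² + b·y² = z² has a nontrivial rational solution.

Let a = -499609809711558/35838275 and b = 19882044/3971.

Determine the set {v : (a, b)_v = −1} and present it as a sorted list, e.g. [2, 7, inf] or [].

[2, 3]

(a, b) ≡ (-2002, 429) mod (ℚ^×)²; places V = {2, 3, 5, 7, 11, 13, 17, 19, ∞}.
(a,b)_7: α=5, u≡1; β=2, v≡4 (mod 7); (1|7)=+1, (4|7)=+1; sign (−1)^0·+1^2·+1^5 = +1.
(a,b)_2: α=1, β=2; u≡7, v≡5 (mod 8); ε(u)ε(v)=1·0, αω(v)=1·1, βω(u)=2·0; sum ≡ 1  ⇒  -1.
(a,b)_5: α=-2, u≡2; β=0, v≡4 (mod 5); (2|5)=-1, (4|5)=+1; sign (−1)^0·-1^0·+1^-2 = +1.
(a,b)_3: α=4, u≡2; β=3, v≡2 (mod 3); (2|3)=-1, (2|3)=-1; sign (−1)^0·-1^3·-1^4 = -1.
(a,b)_17: α=4, u≡13; β=2, v≡15 (mod 17); (13|17)=+1, (15|17)=+1; sign (−1)^0·+1^2·+1^4 = +1.
(a,b)_13: α=3, u≡6; β=1, v≡7 (mod 13); (6|13)=-1, (7|13)=-1; sign (−1)^0·-1^1·-1^3 = +1.
(a,b)_11: α=-1, u≡4; β=-1, v≡8 (mod 11); (4|11)=+1, (8|11)=-1; sign (−1)^1·+1^-1·-1^-1 = +1.
(a,b)_∞: sgn(-2002)=−, sgn(429)=+, so +1.
(a,b)_19: α=-4, u≡3; β=-2, v≡11 (mod 19); (3|19)=-1, (11|19)=+1; sign (−1)^0·-1^-2·+1^-4 = +1.
|Ram(-2002, 429)| = 2, even; anisotropic at {2, 3}.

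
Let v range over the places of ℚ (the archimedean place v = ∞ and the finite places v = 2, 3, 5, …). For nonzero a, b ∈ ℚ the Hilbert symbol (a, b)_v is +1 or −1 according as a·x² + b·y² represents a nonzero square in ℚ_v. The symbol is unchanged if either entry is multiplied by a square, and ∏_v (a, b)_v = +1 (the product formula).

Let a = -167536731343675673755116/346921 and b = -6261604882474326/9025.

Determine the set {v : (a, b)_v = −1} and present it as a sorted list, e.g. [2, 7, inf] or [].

[2, 17, 37, inf]

(a, b) ≡ (-200651, -6) mod (ℚ^×)²; places V = {2, 3, 5, 7, 11, 17, 19, 23, 29, 31, 37, ∞}.
(a,b)_19: α=-2, u≡14; β=-2, v≡3 (mod 19); (14|19)=-1, (3|19)=-1; sign (−1)^0·-1^-2·-1^-2 = +1.
(a,b)_23: α=2, u≡1; β=2, v≡21 (mod 23); (1|23)=+1, (21|23)=-1; sign (−1)^0·+1^2·-1^2 = +1.
(a,b)_2: α=2, β=1; u≡5, v≡5 (mod 8); ε(u)ε(v)=0·0, αω(v)=2·1, βω(u)=1·1; sum ≡ 1  ⇒  -1.
(a,b)_7: α=0, u≡2; β=2, v≡4 (mod 7); (2|7)=+1, (4|7)=+1; sign (−1)^0·+1^2·+1^0 = +1.
(a,b)_17: α=3, u≡5; β=2, v≡6 (mod 17); (5|17)=-1, (6|17)=-1; sign (−1)^0·-1^2·-1^3 = -1.
(a,b)_11: α=5, u≡10; β=2, v≡1 (mod 11); (10|11)=-1, (1|11)=+1; sign (−1)^0·-1^2·+1^5 = +1.
(a,b)_5: α=0, u≡4; β=-2, v≡4 (mod 5); (4|5)=+1, (4|5)=+1; sign (−1)^0·+1^-2·+1^0 = +1.
(a,b)_29: α=3, u≡2; β=2, v≡24 (mod 29); (2|29)=-1, (24|29)=+1; sign (−1)^0·-1^2·+1^3 = +1.
(a,b)_∞: sgn(-200651)=−, sgn(-6)=−, so -1.
(a,b)_37: α=3, u≡26; β=2, v≡22 (mod 37); (26|37)=+1, (22|37)=-1; sign (−1)^0·+1^2·-1^3 = -1.
(a,b)_31: α=-2, u≡15; β=0, v≡5 (mod 31); (15|31)=-1, (5|31)=+1; sign (−1)^0·-1^0·+1^-2 = +1.
(a,b)_3: α=4, u≡1; β=1, v≡1 (mod 3); (1|3)=+1, (1|3)=+1; sign (−1)^0·+1^1·+1^4 = +1.
|Ram(-200651, -6)| = 4, even; anisotropic at {2, 17, 37, ∞}.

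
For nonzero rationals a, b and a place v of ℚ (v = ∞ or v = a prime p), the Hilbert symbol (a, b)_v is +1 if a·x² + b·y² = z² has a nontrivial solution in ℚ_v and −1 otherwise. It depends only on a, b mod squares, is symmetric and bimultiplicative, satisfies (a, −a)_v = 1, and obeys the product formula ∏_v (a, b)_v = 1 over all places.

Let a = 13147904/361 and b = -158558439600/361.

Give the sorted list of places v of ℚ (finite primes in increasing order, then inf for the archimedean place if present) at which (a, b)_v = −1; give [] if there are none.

[7, 29]

(a, b) ≡ (51359, -11) mod (ℚ^×)²; places V = {2, 3, 5, 7, 11, 19, 23, 29, ∞}.
(a,b)_11: α=1, u≡9; β=1, v≡7 (mod 11); (9|11)=+1, (7|11)=-1; sign (−1)^1·+1^1·-1^1 = +1.
(a,b)_5: α=0, u≡4; β=2, v≡1 (mod 5); (4|5)=+1, (1|5)=+1; sign (−1)^0·+1^2·+1^0 = +1.
(a,b)_3: α=0, u≡2; β=4, v≡1 (mod 3); (2|3)=-1, (1|3)=+1; sign (−1)^0·-1^4·+1^0 = +1.
(a,b)_19: α=-2, u≡18; β=-2, v≡8 (mod 19); (18|19)=-1, (8|19)=-1; sign (−1)^0·-1^-2·-1^-2 = +1.
(a,b)_29: α=1, u≡26; β=2, v≡21 (mod 29); (26|29)=-1, (21|29)=-1; sign (−1)^0·-1^2·-1^1 = -1.
(a,b)_2: α=8, β=4; u≡7, v≡5 (mod 8); ε(u)ε(v)=1·0, αω(v)=8·1, βω(u)=4·0; sum ≡ 0  ⇒  +1.
(a,b)_23: α=1, u≡9; β=2, v≡18 (mod 23); (9|23)=+1, (18|23)=+1; sign (−1)^0·+1^2·+1^1 = +1.
(a,b)_∞: sgn(51359)=+, sgn(-11)=−, so +1.
(a,b)_7: α=1, u≡1; β=0, v≡5 (mod 7); (1|7)=+1, (5|7)=-1; sign (−1)^0·+1^0·-1^1 = -1.
|Ram(51359, -11)| = 2, even; anisotropic at {7, 29}.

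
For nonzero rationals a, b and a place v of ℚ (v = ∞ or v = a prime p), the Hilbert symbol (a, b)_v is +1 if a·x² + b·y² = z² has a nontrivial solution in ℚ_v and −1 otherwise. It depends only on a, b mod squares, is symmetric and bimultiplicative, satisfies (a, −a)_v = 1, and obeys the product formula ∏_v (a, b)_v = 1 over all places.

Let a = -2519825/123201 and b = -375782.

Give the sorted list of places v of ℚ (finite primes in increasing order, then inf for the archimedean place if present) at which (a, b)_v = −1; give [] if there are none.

[17, 19, 29, inf]

(a, b) ≡ (-17, -375782) mod (ℚ^×)²; places V = {2, 3, 5, 7, 11, 13, 17, 19, 29, 31, ∞}.
(a,b)_19: α=0, u≡10; β=1, v≡1 (mod 19); (10|19)=-1, (1|19)=+1; sign (−1)^0·-1^1·+1^0 = -1.
(a,b)_13: α=-2, u≡4; β=0, v≡9 (mod 13); (4|13)=+1, (9|13)=+1; sign (−1)^0·+1^0·+1^-2 = +1.
(a,b)_5: α=2, u≡2; β=0, v≡3 (mod 5); (2|5)=-1, (3|5)=-1; sign (−1)^0·-1^0·-1^2 = +1.
(a,b)_29: α=0, u≡8; β=1, v≡5 (mod 29); (8|29)=-1, (5|29)=+1; sign (−1)^0·-1^1·+1^0 = -1.
(a,b)_17: α=1, u≡16; β=0, v≡3 (mod 17); (16|17)=+1, (3|17)=-1; sign (−1)^0·+1^0·-1^1 = -1.
(a,b)_3: α=-6, u≡1; β=0, v≡1 (mod 3); (1|3)=+1, (1|3)=+1; sign (−1)^0·+1^0·+1^-6 = +1.
(a,b)_2: α=0, β=1; u≡7, v≡5 (mod 8); ε(u)ε(v)=1·0, αω(v)=0·1, βω(u)=1·0; sum ≡ 0  ⇒  +1.
(a,b)_7: α=2, u≡4; β=0, v≡6 (mod 7); (4|7)=+1, (6|7)=-1; sign (−1)^0·+1^0·-1^2 = +1.
(a,b)_11: α=2, u≡9; β=1, v≡4 (mod 11); (9|11)=+1, (4|11)=+1; sign (−1)^0·+1^1·+1^2 = +1.
(a,b)_31: α=0, u≡28; β=1, v≡30 (mod 31); (28|31)=+1, (30|31)=-1; sign (−1)^0·+1^1·-1^0 = +1.
(a,b)_∞: sgn(-17)=−, sgn(-375782)=−, so -1.
(-17, -375782 / ℚ) ramifies at {17, 19, 29, ∞}: a division algebra.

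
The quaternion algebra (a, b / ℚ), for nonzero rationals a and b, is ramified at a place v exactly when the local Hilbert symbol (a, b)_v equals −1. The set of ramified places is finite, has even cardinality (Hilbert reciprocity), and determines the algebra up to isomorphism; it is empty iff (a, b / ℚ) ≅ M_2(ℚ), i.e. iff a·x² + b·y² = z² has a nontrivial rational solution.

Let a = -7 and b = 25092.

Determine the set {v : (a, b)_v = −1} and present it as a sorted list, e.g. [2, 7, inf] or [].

[17, 41]

(a, b) ≡ (-7, 697) mod (ℚ^×)²; places V = {2, 3, 7, 17, 41, ∞}.
(a,b)_3: α=0, u≡2; β=2, v≡1 (mod 3); (2|3)=-1, (1|3)=+1; sign (−1)^0·-1^2·+1^0 = +1.
(a,b)_41: α=0, u≡34; β=1, v≡38 (mod 41); (34|41)=-1, (38|41)=-1; sign (−1)^0·-1^1·-1^0 = -1.
(a,b)_∞: sgn(-7)=−, sgn(697)=+, so +1.
(a,b)_17: α=0, u≡10; β=1, v≡14 (mod 17); (10|17)=-1, (14|17)=-1; sign (−1)^0·-1^1·-1^0 = -1.
(a,b)_7: α=1, u≡6; β=0, v≡4 (mod 7); (6|7)=-1, (4|7)=+1; sign (−1)^0·-1^0·+1^1 = +1.
(a,b)_2: α=0, β=2; u≡1, v≡1 (mod 8); ε(u)ε(v)=0·0, αω(v)=0·0, βω(u)=2·0; sum ≡ 0  ⇒  +1.
|Ram(-7, 697)| = 2, even; anisotropic at {17, 41}.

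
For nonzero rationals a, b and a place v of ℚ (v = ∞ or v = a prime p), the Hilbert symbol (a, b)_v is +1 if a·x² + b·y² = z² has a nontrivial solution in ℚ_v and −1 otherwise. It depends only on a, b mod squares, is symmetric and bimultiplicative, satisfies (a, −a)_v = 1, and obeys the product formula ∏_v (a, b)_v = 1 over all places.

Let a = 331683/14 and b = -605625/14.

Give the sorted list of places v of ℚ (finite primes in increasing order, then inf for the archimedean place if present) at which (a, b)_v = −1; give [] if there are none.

[2, 7, 11, 17]

Mod squares: a ≡ 8778, b ≡ -13566. Check v ∈ {∞, 2, 3, 5, 7, 11, 17, 19, 23}.
v=23: a=23^2·(≡7), b=23^0·(≡9) mod 23; (7|23)=-1, (9|23)=+1; (−1)^{2·0·11}·(-1)^0·(+1)^2 = +1.
v=7: a=7^-1·(≡1), b=7^-1·(≡4) mod 7; (1|7)=+1, (4|7)=+1; (−1)^{-1·-1·3}·(+1)^-1·(+1)^-1 = -1.
v=2: v_2(a)=-1, v_2(b)=-1; units ≡ 5, 1 (mod 8); ε·ε+αω+βω = 0·0+-1·0+-1·1 ≡ 1  ⇒  (a,b)_2 = -1.
v=17: a=17^0·(≡7), b=17^1·(≡9) mod 17; (7|17)=-1, (9|17)=+1; (−1)^{0·1·8}·(-1)^1·(+1)^0 = -1.
v=∞: 8778 > 0 and -13566 < 0  ⇒  (a,b)_∞ = +1.
v=5: a=5^0·(≡2), b=5^4·(≡4) mod 5; (2|5)=-1, (4|5)=+1; (−1)^{0·4·2}·(-1)^4·(+1)^0 = +1.
v=3: a=3^1·(≡1), b=3^1·(≡2) mod 3; (1|3)=+1, (2|3)=-1; (−1)^{1·1·1}·(+1)^1·(-1)^1 = +1.
v=19: a=19^1·(≡16), b=19^1·(≡10) mod 19; (16|19)=+1, (10|19)=-1; (−1)^{1·1·9}·(+1)^1·(-1)^1 = +1.
v=11: a=11^1·(≡8), b=11^0·(≡8) mod 11; (8|11)=-1, (8|11)=-1; (−1)^{1·0·5}·(-1)^0·(-1)^1 = -1.
Ram(8778, -13566) = {2, 7, 11, 17}; no ℚ_2-point on the conic.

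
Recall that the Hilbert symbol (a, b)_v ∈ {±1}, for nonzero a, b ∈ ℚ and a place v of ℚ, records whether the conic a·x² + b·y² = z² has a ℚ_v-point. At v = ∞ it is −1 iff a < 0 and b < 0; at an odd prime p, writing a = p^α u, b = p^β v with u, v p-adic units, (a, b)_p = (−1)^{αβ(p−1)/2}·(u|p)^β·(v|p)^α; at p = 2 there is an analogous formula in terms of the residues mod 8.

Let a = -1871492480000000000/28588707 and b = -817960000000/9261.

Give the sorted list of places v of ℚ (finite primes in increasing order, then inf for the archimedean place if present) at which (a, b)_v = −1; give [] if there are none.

(a, b) ≡ (-429, -210) mod (ℚ^×)²; places V = {2, 3, 5, 7, 11, 13, ∞}.
(a,b)_3: α=-5, u≡1; β=-3, v≡2 (mod 3); (1|3)=+1, (2|3)=-1; sign (−1)^1·+1^-3·-1^-5 = +1.
(a,b)_7: α=-6, u≡5; β=-3, v≡3 (mod 7); (5|7)=-1, (3|7)=-1; sign (−1)^0·-1^-3·-1^-6 = -1.
(a,b)_11: α=3, u≡4; β=2, v≡6 (mod 11); (4|11)=+1, (6|11)=-1; sign (−1)^0·+1^2·-1^3 = -1.
(a,b)_∞: sgn(-429)=−, sgn(-210)=−, so -1.
(a,b)_5: α=10, u≡4; β=7, v≡2 (mod 5); (4|5)=+1, (2|5)=-1; sign (−1)^0·+1^7·-1^10 = +1.
(a,b)_2: α=16, β=9; u≡3, v≡7 (mod 8); ε(u)ε(v)=1·1, αω(v)=16·0, βω(u)=9·1; sum ≡ 0  ⇒  +1.
(a,b)_13: α=3, u≡7; β=2, v≡7 (mod 13); (7|13)=-1, (7|13)=-1; sign (−1)^0·-1^2·-1^3 = -1.
Ram(-429, -210) = {7, 11, 13, ∞}; no ℚ_7-point on the conic.

[7, 11, 13, inf]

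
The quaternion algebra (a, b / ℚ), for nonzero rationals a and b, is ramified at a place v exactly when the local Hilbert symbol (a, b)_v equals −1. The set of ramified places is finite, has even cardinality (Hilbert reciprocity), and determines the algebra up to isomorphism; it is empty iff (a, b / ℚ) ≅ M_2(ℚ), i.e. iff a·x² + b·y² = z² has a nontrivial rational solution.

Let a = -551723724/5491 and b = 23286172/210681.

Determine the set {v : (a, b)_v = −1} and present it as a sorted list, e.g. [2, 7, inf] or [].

[2, 37]

Mod squares: a ≡ -61161, b ≡ 703. Check v ∈ {∞, 2, 3, 7, 13, 17, 19, 23, 29, 37}.
v=29: a=29^1·(≡3), b=29^0·(≡4) mod 29; (3|29)=-1, (4|29)=+1; (−1)^{1·0·14}·(-1)^0·(+1)^1 = +1.
v=23: a=23^2·(≡15), b=23^0·(≡6) mod 23; (15|23)=-1, (6|23)=+1; (−1)^{2·0·11}·(-1)^0·(+1)^2 = +1.
v=19: a=19^-1·(≡6), b=19^1·(≡14) mod 19; (6|19)=+1, (14|19)=-1; (−1)^{-1·1·9}·(+1)^1·(-1)^-1 = +1.
v=37: a=37^1·(≡34), b=37^1·(≡20) mod 37; (34|37)=+1, (20|37)=-1; (−1)^{1·1·18}·(+1)^1·(-1)^1 = -1.
v=17: a=17^-2·(≡11), b=17^-2·(≡10) mod 17; (11|17)=-1, (10|17)=-1; (−1)^{-2·-2·8}·(-1)^-2·(-1)^-2 = +1.
v=7: a=7^0·(≡5), b=7^2·(≡6) mod 7; (5|7)=-1, (6|7)=-1; (−1)^{0·2·3}·(-1)^2·(-1)^0 = +1.
v=13: a=13^0·(≡4), b=13^2·(≡9) mod 13; (4|13)=+1, (9|13)=+1; (−1)^{0·2·6}·(+1)^2·(+1)^0 = +1.
v=∞: -61161 < 0 and 703 > 0  ⇒  (a,b)_∞ = +1.
v=2: v_2(a)=2, v_2(b)=2; units ≡ 7, 7 (mod 8); ε·ε+αω+βω = 1·1+2·0+2·0 ≡ 1  ⇒  (a,b)_2 = -1.
v=3: a=3^5·(≡1), b=3^-6·(≡1) mod 3; (1|3)=+1, (1|3)=+1; (−1)^{5·-6·1}·(+1)^-6·(+1)^5 = +1.
|Ram(-61161, 703)| = 2, even; anisotropic at {2, 37}.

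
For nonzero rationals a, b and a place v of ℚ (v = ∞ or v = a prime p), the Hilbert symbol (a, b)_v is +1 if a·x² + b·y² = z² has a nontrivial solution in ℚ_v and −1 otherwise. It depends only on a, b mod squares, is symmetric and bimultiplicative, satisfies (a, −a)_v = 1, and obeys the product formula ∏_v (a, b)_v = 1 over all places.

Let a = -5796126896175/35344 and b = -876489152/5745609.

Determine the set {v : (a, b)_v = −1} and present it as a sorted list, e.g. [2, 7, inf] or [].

[11, 23, 37, inf]

(a, b) ≡ (-65527, -113183) mod (ℚ^×)²; places V = {2, 3, 5, 7, 11, 17, 19, 23, 37, 47, ∞}.
(a,b)_37: α=1, u≡19; β=1, v≡9 (mod 37); (19|37)=-1, (9|37)=+1; sign (−1)^0·-1^1·+1^1 = -1.
(a,b)_19: α=2, u≡1; β=1, v≡11 (mod 19); (1|19)=+1, (11|19)=+1; sign (−1)^0·+1^1·+1^2 = +1.
(a,b)_3: α=4, u≡2; β=-2, v≡1 (mod 3); (2|3)=-1, (1|3)=+1; sign (−1)^0·-1^-2·+1^4 = +1.
(a,b)_7: α=1, u≡3; β=1, v≡1 (mod 7); (3|7)=-1, (1|7)=+1; sign (−1)^1·-1^1·+1^1 = +1.
(a,b)_23: α=1, u≡18; β=1, v≡8 (mod 23); (18|23)=+1, (8|23)=+1; sign (−1)^1·+1^1·+1^1 = -1.
(a,b)_17: α=0, u≡9; β=-2, v≡14 (mod 17); (9|17)=+1, (14|17)=-1; sign (−1)^0·+1^-2·-1^0 = +1.
(a,b)_11: α=3, u≡1; β=2, v≡8 (mod 11); (1|11)=+1, (8|11)=-1; sign (−1)^0·+1^2·-1^3 = -1.
(a,b)_∞: sgn(-65527)=−, sgn(-113183)=−, so -1.
(a,b)_47: α=-2, u≡30; β=-2, v≡43 (mod 47); (30|47)=-1, (43|47)=-1; sign (−1)^0·-1^-2·-1^-2 = +1.
(a,b)_2: α=-4, β=6; u≡1, v≡1 (mod 8); ε(u)ε(v)=0·0, αω(v)=-4·0, βω(u)=6·0; sum ≡ 0  ⇒  +1.
(a,b)_5: α=2, u≡2; β=0, v≡2 (mod 5); (2|5)=-1, (2|5)=-1; sign (−1)^0·-1^0·-1^2 = +1.
Ram(-65527, -113183) = {11, 23, 37, ∞}; no ℚ_11-point on the conic.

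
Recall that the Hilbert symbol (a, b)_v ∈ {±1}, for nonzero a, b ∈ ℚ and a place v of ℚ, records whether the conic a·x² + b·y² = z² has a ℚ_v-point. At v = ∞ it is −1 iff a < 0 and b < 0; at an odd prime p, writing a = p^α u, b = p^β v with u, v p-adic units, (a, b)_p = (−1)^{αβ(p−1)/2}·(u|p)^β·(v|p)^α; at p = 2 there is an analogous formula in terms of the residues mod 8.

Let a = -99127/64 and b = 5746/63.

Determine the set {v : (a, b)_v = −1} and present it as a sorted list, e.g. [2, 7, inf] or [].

(a, b) ≡ (-7, 238) mod (ℚ^×)²; places V = {2, 3, 7, 13, 17, ∞}.
(a,b)_3: α=0, u≡2; β=-2, v≡1 (mod 3); (2|3)=-1, (1|3)=+1; sign (−1)^0·-1^-2·+1^0 = +1.
(a,b)_7: α=3, u≡5; β=-1, v≡3 (mod 7); (5|7)=-1, (3|7)=-1; sign (−1)^1·-1^-1·-1^3 = -1.
(a,b)_∞: sgn(-7)=−, sgn(238)=+, so +1.
(a,b)_2: α=-6, β=1; u≡1, v≡7 (mod 8); ε(u)ε(v)=0·1, αω(v)=-6·0, βω(u)=1·0; sum ≡ 0  ⇒  +1.
(a,b)_17: α=2, u≡5; β=1, v≡14 (mod 17); (5|17)=-1, (14|17)=-1; sign (−1)^0·-1^1·-1^2 = -1.
(a,b)_13: α=0, u≡2; β=2, v≡9 (mod 13); (2|13)=-1, (9|13)=+1; sign (−1)^0·-1^2·+1^0 = +1.
(-7, 238 / ℚ) ramifies at {7, 17}: a division algebra.

[7, 17]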